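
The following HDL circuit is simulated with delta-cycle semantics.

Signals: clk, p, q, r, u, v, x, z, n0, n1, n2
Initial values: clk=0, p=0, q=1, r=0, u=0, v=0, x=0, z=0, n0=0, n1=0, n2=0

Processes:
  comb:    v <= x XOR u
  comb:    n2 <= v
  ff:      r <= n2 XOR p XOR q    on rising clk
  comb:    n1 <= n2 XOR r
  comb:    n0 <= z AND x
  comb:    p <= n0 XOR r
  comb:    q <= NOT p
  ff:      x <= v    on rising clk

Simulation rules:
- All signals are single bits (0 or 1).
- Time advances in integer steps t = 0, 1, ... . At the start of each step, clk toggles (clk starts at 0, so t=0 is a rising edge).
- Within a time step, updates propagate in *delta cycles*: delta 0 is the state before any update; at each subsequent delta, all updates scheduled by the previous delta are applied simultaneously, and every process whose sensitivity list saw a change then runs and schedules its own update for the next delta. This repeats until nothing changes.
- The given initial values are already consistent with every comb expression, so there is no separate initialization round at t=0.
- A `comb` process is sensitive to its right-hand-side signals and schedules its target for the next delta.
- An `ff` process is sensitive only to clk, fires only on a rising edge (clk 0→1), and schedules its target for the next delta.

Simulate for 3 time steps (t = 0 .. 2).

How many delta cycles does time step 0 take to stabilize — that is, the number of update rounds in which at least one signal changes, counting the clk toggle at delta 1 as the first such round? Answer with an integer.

t=0 Δ0: n1=0 v=0 p=0 n0=0 q=1 clk=0 n2=0 x=0 r=0 z=0 u=0
  Δ1: clk:0→1
  Δ2: r:0→1
  Δ3: n1:0→1, p:0→1
  Δ4: q:1→0
  (4Δ to stable)
t=1 Δ0: n1=1 v=0 p=1 n0=0 q=0 clk=1 n2=0 x=0 r=1 z=0 u=0
  Δ1: clk:1→0
  (1Δ to stable)
t=2 Δ0: n1=1 v=0 p=1 n0=0 q=0 clk=0 n2=0 x=0 r=1 z=0 u=0
  Δ1: clk:0→1
  (1Δ to stable)

4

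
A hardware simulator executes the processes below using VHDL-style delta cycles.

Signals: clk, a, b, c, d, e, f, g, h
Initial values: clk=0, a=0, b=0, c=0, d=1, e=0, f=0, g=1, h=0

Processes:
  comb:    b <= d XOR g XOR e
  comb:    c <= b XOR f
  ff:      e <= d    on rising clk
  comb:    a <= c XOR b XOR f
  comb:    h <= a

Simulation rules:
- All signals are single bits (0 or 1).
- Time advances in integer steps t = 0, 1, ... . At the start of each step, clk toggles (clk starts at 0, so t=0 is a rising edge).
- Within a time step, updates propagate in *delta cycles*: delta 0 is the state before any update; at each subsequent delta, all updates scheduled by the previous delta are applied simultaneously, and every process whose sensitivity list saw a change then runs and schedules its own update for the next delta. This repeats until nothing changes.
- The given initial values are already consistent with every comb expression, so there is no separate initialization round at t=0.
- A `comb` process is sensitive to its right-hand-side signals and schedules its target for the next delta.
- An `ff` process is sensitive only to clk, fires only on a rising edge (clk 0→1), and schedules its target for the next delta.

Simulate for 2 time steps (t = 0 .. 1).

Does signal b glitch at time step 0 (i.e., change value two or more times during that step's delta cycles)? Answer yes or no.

t0.Δ0 e=0 b=0 f=0 d=1 a=0 c=0 clk=0 g=1 h=0
t0.Δ1 e=0 b=0 f=0 d=1 a=0 c=0 clk=1 g=1 h=0
t0.Δ2 e=1 b=0 f=0 d=1 a=0 c=0 clk=1 g=1 h=0
t0.Δ3 e=1 b=1 f=0 d=1 a=0 c=0 clk=1 g=1 h=0
t0.Δ4 e=1 b=1 f=0 d=1 a=1 c=1 clk=1 g=1 h=0
t0.Δ5 e=1 b=1 f=0 d=1 a=0 c=1 clk=1 g=1 h=1
t0.Δ6 e=1 b=1 f=0 d=1 a=0 c=1 clk=1 g=1 h=0
t1.Δ0 e=1 b=1 f=0 d=1 a=0 c=1 clk=1 g=1 h=0
t1.Δ1 e=1 b=1 f=0 d=1 a=0 c=1 clk=0 g=1 h=0

no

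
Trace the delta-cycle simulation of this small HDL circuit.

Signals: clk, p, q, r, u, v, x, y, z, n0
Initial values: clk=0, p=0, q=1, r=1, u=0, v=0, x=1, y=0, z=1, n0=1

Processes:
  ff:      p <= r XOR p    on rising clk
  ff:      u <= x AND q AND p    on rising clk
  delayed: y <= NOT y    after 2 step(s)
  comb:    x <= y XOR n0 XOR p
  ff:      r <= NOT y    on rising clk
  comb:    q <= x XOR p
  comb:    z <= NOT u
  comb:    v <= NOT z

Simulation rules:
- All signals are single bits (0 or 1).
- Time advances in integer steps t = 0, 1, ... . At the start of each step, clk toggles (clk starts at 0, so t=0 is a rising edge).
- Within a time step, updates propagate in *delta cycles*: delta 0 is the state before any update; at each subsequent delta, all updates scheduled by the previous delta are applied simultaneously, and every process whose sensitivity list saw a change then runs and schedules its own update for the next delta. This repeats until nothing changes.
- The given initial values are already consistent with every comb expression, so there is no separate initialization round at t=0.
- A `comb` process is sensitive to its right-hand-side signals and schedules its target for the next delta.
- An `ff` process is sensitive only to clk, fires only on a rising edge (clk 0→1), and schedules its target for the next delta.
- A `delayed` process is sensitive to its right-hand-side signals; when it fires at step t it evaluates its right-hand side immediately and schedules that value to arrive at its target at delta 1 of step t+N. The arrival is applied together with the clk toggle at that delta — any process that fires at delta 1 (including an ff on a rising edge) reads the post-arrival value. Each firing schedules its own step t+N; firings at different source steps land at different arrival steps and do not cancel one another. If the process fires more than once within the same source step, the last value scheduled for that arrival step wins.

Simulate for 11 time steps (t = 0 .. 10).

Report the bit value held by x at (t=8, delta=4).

t=0 Δ0: n0=1 x=1 v=0 y=0 z=1 u=0 q=1 r=1 p=0 clk=0
  Δ1: clk:0→1
  Δ2: p:0→1
  Δ3: x:1→0, q:1→0
  Δ4: q:0→1
  (4Δ to stable)
t=1 Δ0: n0=1 x=0 v=0 y=0 z=1 u=0 q=1 r=1 p=1 clk=1
  Δ1: clk:1→0
  (1Δ to stable)
t=2 Δ0: n0=1 x=0 v=0 y=0 z=1 u=0 q=1 r=1 p=1 clk=0
  Δ1: clk:0→1
  Δ2: p:1→0
  Δ3: x:0→1, q:1→0
  Δ4: q:0→1
  (4Δ to stable)
t=3 Δ0: n0=1 x=1 v=0 y=0 z=1 u=0 q=1 r=1 p=0 clk=1
  Δ1: clk:1→0
  (1Δ to stable)
t=4 Δ0: n0=1 x=1 v=0 y=0 z=1 u=0 q=1 r=1 p=0 clk=0
  Δ1: clk:0→1
  Δ2: p:0→1
  Δ3: x:1→0, q:1→0
  Δ4: q:0→1
  (4Δ to stable)
t=5 Δ0: n0=1 x=0 v=0 y=0 z=1 u=0 q=1 r=1 p=1 clk=1
  Δ1: clk:1→0
  (1Δ to stable)
t=6 Δ0: n0=1 x=0 v=0 y=0 z=1 u=0 q=1 r=1 p=1 clk=0
  Δ1: clk:0→1
  Δ2: p:1→0
  Δ3: x:0→1, q:1→0
  Δ4: q:0→1
  (4Δ to stable)
t=7 Δ0: n0=1 x=1 v=0 y=0 z=1 u=0 q=1 r=1 p=0 clk=1
  Δ1: clk:1→0
  (1Δ to stable)
t=8 Δ0: n0=1 x=1 v=0 y=0 z=1 u=0 q=1 r=1 p=0 clk=0
  Δ1: clk:0→1
  Δ2: p:0→1
  Δ3: x:1→0, q:1→0
  Δ4: q:0→1
  (4Δ to stable)
t=9 Δ0: n0=1 x=0 v=0 y=0 z=1 u=0 q=1 r=1 p=1 clk=1
  Δ1: clk:1→0
  (1Δ to stable)
t=10 Δ0: n0=1 x=0 v=0 y=0 z=1 u=0 q=1 r=1 p=1 clk=0
  Δ1: clk:0→1
  Δ2: p:1→0
  Δ3: x:0→1, q:1→0
  Δ4: q:0→1
  (4Δ to stable)

0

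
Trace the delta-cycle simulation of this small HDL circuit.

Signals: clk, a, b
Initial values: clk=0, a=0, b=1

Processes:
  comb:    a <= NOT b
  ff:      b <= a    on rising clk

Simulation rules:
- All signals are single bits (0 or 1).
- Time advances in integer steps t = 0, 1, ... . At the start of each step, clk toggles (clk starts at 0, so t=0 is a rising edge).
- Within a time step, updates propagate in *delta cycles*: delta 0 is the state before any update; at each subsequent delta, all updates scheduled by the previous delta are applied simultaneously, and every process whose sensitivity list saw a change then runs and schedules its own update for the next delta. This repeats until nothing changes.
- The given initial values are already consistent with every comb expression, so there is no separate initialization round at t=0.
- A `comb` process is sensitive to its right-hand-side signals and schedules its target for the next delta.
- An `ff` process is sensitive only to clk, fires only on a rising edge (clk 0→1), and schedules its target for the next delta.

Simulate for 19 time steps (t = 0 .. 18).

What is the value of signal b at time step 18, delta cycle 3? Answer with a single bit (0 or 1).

1

t0.Δ0 clk=0 b=1 a=0
t0.Δ1 clk=1 b=1 a=0
t0.Δ2 clk=1 b=0 a=0
t0.Δ3 clk=1 b=0 a=1
t1.Δ0 clk=1 b=0 a=1
t1.Δ1 clk=0 b=0 a=1
t2.Δ0 clk=0 b=0 a=1
t2.Δ1 clk=1 b=0 a=1
t2.Δ2 clk=1 b=1 a=1
t2.Δ3 clk=1 b=1 a=0
t3.Δ0 clk=1 b=1 a=0
t3.Δ1 clk=0 b=1 a=0
t4.Δ0 clk=0 b=1 a=0
t4.Δ1 clk=1 b=1 a=0
t4.Δ2 clk=1 b=0 a=0
t4.Δ3 clk=1 b=0 a=1
t5.Δ0 clk=1 b=0 a=1
t5.Δ1 clk=0 b=0 a=1
t6.Δ0 clk=0 b=0 a=1
t6.Δ1 clk=1 b=0 a=1
t6.Δ2 clk=1 b=1 a=1
t6.Δ3 clk=1 b=1 a=0
t7.Δ0 clk=1 b=1 a=0
t7.Δ1 clk=0 b=1 a=0
t8.Δ0 clk=0 b=1 a=0
t8.Δ1 clk=1 b=1 a=0
t8.Δ2 clk=1 b=0 a=0
t8.Δ3 clk=1 b=0 a=1
t9.Δ0 clk=1 b=0 a=1
t9.Δ1 clk=0 b=0 a=1
t10.Δ0 clk=0 b=0 a=1
t10.Δ1 clk=1 b=0 a=1
t10.Δ2 clk=1 b=1 a=1
t10.Δ3 clk=1 b=1 a=0
t11.Δ0 clk=1 b=1 a=0
t11.Δ1 clk=0 b=1 a=0
t12.Δ0 clk=0 b=1 a=0
t12.Δ1 clk=1 b=1 a=0
t12.Δ2 clk=1 b=0 a=0
t12.Δ3 clk=1 b=0 a=1
t13.Δ0 clk=1 b=0 a=1
t13.Δ1 clk=0 b=0 a=1
t14.Δ0 clk=0 b=0 a=1
t14.Δ1 clk=1 b=0 a=1
t14.Δ2 clk=1 b=1 a=1
t14.Δ3 clk=1 b=1 a=0
t15.Δ0 clk=1 b=1 a=0
t15.Δ1 clk=0 b=1 a=0
t16.Δ0 clk=0 b=1 a=0
t16.Δ1 clk=1 b=1 a=0
t16.Δ2 clk=1 b=0 a=0
t16.Δ3 clk=1 b=0 a=1
t17.Δ0 clk=1 b=0 a=1
t17.Δ1 clk=0 b=0 a=1
t18.Δ0 clk=0 b=0 a=1
t18.Δ1 clk=1 b=0 a=1
t18.Δ2 clk=1 b=1 a=1
t18.Δ3 clk=1 b=1 a=0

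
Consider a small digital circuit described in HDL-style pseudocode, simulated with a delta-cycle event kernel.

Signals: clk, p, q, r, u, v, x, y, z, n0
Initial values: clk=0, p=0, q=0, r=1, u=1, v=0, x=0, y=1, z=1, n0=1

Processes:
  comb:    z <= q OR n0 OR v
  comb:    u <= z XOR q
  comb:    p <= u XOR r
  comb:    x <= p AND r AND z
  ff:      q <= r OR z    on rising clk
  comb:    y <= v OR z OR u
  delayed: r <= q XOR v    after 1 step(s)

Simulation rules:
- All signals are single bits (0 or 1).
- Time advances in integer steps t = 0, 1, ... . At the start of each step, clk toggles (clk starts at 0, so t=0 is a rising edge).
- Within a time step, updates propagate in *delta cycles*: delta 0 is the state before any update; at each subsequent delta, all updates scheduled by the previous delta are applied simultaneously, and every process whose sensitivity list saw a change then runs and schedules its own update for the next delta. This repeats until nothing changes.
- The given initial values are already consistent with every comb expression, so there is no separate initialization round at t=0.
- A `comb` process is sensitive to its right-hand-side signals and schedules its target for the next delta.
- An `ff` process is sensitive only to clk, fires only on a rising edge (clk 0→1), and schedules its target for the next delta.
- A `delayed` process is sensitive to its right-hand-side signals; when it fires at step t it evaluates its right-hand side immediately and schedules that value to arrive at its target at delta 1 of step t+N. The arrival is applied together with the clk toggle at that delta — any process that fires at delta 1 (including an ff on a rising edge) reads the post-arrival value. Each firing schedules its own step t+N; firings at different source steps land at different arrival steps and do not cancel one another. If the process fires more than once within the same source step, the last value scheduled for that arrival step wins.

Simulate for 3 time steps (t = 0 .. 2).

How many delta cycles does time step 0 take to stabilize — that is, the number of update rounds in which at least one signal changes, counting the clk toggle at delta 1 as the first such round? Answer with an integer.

5

t=0 Δ0: q=0 z=1 v=0 p=0 u=1 r=1 clk=0 n0=1 y=1 x=0
  Δ1: clk:0→1
  Δ2: q:0→1
  Δ3: u:1→0
  Δ4: p:0→1
  Δ5: x:0→1
  (5Δ to stable)
t=1 Δ0: q=1 z=1 v=0 p=1 u=0 r=1 clk=1 n0=1 y=1 x=1
  Δ1: clk:1→0
  (1Δ to stable)
t=2 Δ0: q=1 z=1 v=0 p=1 u=0 r=1 clk=0 n0=1 y=1 x=1
  Δ1: clk:0→1
  (1Δ to stable)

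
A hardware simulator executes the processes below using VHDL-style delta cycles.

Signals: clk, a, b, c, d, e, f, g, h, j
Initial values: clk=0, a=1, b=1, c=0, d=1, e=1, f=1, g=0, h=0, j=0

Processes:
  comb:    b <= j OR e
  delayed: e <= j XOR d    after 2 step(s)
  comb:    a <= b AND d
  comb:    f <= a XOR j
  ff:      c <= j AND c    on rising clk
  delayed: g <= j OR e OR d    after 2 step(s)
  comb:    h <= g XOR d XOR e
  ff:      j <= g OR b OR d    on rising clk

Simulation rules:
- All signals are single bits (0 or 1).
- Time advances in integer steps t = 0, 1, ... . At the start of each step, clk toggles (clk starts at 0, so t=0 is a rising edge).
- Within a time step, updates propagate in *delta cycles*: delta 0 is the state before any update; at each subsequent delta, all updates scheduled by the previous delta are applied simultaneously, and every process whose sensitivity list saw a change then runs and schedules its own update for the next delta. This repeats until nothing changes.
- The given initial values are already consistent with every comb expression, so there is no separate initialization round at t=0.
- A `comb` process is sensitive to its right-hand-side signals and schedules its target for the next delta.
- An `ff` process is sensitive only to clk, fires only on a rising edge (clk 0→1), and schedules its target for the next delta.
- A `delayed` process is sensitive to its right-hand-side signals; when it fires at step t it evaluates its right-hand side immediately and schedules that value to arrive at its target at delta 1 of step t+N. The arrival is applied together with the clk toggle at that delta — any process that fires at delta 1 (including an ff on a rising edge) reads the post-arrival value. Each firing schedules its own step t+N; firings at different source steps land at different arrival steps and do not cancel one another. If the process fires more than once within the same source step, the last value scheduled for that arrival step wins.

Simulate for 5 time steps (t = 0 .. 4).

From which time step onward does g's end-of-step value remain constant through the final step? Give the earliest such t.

2

t=0 Δ0: a=1 clk=0 c=0 d=1 g=0 j=0 b=1 e=1 f=1 h=0
  Δ1: clk:0→1
  Δ2: j:0→1
  Δ3: f:1→0
  (3Δ to stable)
t=1 Δ0: a=1 clk=1 c=0 d=1 g=0 j=1 b=1 e=1 f=0 h=0
  Δ1: clk:1→0
  (1Δ to stable)
t=2 Δ0: a=1 clk=0 c=0 d=1 g=0 j=1 b=1 e=1 f=0 h=0
  Δ1: clk:0→1, g:0→1, e:1→0
  (1Δ to stable)
t=3 Δ0: a=1 clk=1 c=0 d=1 g=1 j=1 b=1 e=0 f=0 h=0
  Δ1: clk:1→0
  (1Δ to stable)
t=4 Δ0: a=1 clk=0 c=0 d=1 g=1 j=1 b=1 e=0 f=0 h=0
  Δ1: clk:0→1
  (1Δ to stable)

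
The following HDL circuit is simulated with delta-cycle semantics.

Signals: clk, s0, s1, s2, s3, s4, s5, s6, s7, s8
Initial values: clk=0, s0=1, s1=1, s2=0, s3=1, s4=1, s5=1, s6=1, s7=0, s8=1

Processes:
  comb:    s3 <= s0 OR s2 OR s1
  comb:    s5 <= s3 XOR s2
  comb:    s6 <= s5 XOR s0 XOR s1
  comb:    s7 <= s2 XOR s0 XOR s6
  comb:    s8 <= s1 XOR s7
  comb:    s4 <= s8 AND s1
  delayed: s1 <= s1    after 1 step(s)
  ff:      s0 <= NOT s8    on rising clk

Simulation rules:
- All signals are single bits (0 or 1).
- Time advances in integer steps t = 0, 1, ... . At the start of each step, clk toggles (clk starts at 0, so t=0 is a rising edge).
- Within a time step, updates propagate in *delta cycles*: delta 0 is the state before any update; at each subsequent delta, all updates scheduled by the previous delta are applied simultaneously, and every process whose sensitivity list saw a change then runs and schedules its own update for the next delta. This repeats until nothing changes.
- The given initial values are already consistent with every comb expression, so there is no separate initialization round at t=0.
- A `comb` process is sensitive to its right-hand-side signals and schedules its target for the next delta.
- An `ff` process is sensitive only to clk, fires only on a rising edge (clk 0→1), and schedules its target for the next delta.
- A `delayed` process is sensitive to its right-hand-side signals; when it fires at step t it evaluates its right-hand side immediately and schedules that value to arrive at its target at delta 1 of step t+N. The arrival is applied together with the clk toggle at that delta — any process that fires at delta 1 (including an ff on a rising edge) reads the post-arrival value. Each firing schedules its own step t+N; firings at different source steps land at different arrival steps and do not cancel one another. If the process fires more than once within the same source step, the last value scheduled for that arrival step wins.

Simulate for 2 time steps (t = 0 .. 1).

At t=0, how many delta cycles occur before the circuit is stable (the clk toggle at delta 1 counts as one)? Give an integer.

6

t0.Δ0 s5=1 s4=1 s2=0 s0=1 clk=0 s6=1 s8=1 s1=1 s7=0 s3=1
t0.Δ1 s5=1 s4=1 s2=0 s0=1 clk=1 s6=1 s8=1 s1=1 s7=0 s3=1
t0.Δ2 s5=1 s4=1 s2=0 s0=0 clk=1 s6=1 s8=1 s1=1 s7=0 s3=1
t0.Δ3 s5=1 s4=1 s2=0 s0=0 clk=1 s6=0 s8=1 s1=1 s7=1 s3=1
t0.Δ4 s5=1 s4=1 s2=0 s0=0 clk=1 s6=0 s8=0 s1=1 s7=0 s3=1
t0.Δ5 s5=1 s4=0 s2=0 s0=0 clk=1 s6=0 s8=1 s1=1 s7=0 s3=1
t0.Δ6 s5=1 s4=1 s2=0 s0=0 clk=1 s6=0 s8=1 s1=1 s7=0 s3=1
t1.Δ0 s5=1 s4=1 s2=0 s0=0 clk=1 s6=0 s8=1 s1=1 s7=0 s3=1
t1.Δ1 s5=1 s4=1 s2=0 s0=0 clk=0 s6=0 s8=1 s1=1 s7=0 s3=1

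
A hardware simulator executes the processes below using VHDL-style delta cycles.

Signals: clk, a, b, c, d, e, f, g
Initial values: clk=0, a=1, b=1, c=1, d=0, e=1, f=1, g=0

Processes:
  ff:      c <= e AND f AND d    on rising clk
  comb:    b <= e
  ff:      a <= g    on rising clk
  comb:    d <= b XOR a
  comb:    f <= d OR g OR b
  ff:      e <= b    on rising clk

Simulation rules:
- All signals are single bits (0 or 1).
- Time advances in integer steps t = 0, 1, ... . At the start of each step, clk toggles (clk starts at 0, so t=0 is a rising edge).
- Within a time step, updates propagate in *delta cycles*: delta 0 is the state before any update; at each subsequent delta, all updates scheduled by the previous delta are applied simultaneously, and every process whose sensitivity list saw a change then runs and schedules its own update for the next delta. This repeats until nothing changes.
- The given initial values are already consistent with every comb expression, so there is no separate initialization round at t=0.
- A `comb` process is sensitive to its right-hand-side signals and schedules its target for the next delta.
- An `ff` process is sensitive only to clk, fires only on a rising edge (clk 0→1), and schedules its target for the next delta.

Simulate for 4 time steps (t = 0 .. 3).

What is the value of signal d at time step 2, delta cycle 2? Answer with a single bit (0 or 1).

t=0 Δ0: a=1 clk=0 e=1 b=1 f=1 c=1 g=0 d=0
  Δ1: clk:0→1
  Δ2: a:1→0, c:1→0
  Δ3: d:0→1
  (3Δ to stable)
t=1 Δ0: a=0 clk=1 e=1 b=1 f=1 c=0 g=0 d=1
  Δ1: clk:1→0
  (1Δ to stable)
t=2 Δ0: a=0 clk=0 e=1 b=1 f=1 c=0 g=0 d=1
  Δ1: clk:0→1
  Δ2: c:0→1
  (2Δ to stable)
t=3 Δ0: a=0 clk=1 e=1 b=1 f=1 c=1 g=0 d=1
  Δ1: clk:1→0
  (1Δ to stable)

1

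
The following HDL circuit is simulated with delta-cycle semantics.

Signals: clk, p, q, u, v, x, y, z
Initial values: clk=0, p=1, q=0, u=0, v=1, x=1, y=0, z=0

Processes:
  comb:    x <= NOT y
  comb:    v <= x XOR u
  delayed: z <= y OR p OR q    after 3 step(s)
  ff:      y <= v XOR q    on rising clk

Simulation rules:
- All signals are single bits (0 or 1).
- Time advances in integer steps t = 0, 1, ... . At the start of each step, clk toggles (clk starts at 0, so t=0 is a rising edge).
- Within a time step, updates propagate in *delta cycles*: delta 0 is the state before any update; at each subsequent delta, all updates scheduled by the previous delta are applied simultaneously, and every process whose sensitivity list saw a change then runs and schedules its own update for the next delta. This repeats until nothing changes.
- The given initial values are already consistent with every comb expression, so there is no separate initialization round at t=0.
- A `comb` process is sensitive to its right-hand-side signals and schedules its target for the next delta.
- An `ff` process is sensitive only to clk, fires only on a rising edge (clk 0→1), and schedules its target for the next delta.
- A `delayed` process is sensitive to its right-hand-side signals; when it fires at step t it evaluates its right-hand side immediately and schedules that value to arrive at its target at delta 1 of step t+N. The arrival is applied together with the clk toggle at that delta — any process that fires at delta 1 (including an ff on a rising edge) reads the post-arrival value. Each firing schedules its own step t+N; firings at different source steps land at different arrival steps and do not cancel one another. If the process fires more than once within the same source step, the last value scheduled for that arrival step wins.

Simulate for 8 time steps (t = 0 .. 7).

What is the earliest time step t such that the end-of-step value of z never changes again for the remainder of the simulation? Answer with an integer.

3

[bits: x,p,clk,u,z,y,v,q]
t=0: Δ0=11000010 Δ1=11100010 Δ2=11100110 Δ3=01100110 Δ4=01100100 | 4Δ
t=1: Δ0=01100100 Δ1=01000100 | 1Δ
t=2: Δ0=01000100 Δ1=01100100 Δ2=01100000 Δ3=11100000 Δ4=11100010 | 4Δ
t=3: Δ0=11100010 Δ1=11001010 | 1Δ
t=4: Δ0=11001010 Δ1=11101010 Δ2=11101110 Δ3=01101110 Δ4=01101100 | 4Δ
t=5: Δ0=01101100 Δ1=01001100 | 1Δ
t=6: Δ0=01001100 Δ1=01101100 Δ2=01101000 Δ3=11101000 Δ4=11101010 | 4Δ
t=7: Δ0=11101010 Δ1=11001010 | 1Δ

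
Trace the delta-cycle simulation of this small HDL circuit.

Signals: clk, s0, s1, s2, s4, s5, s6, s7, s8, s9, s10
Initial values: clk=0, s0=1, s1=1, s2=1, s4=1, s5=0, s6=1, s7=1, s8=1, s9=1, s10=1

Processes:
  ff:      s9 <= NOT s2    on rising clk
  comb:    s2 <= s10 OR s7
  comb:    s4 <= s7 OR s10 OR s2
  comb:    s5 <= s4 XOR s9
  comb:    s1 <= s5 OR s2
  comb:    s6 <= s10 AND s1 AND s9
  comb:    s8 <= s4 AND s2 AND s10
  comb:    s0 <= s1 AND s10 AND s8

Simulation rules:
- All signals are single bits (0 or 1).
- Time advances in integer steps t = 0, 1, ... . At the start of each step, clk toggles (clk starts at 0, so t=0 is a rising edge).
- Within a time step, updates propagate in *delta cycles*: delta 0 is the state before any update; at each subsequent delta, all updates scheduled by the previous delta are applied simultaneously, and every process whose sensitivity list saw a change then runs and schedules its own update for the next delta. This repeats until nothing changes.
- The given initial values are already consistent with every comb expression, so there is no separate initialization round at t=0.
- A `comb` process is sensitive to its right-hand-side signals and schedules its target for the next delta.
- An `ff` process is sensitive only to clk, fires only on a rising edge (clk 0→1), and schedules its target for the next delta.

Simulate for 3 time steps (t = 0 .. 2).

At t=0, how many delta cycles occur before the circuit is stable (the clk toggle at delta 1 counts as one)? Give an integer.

3

t0.Δ0 s10=1 s1=1 s5=0 s0=1 s8=1 s2=1 clk=0 s7=1 s9=1 s6=1 s4=1
t0.Δ1 s10=1 s1=1 s5=0 s0=1 s8=1 s2=1 clk=1 s7=1 s9=1 s6=1 s4=1
t0.Δ2 s10=1 s1=1 s5=0 s0=1 s8=1 s2=1 clk=1 s7=1 s9=0 s6=1 s4=1
t0.Δ3 s10=1 s1=1 s5=1 s0=1 s8=1 s2=1 clk=1 s7=1 s9=0 s6=0 s4=1
t1.Δ0 s10=1 s1=1 s5=1 s0=1 s8=1 s2=1 clk=1 s7=1 s9=0 s6=0 s4=1
t1.Δ1 s10=1 s1=1 s5=1 s0=1 s8=1 s2=1 clk=0 s7=1 s9=0 s6=0 s4=1
t2.Δ0 s10=1 s1=1 s5=1 s0=1 s8=1 s2=1 clk=0 s7=1 s9=0 s6=0 s4=1
t2.Δ1 s10=1 s1=1 s5=1 s0=1 s8=1 s2=1 clk=1 s7=1 s9=0 s6=0 s4=1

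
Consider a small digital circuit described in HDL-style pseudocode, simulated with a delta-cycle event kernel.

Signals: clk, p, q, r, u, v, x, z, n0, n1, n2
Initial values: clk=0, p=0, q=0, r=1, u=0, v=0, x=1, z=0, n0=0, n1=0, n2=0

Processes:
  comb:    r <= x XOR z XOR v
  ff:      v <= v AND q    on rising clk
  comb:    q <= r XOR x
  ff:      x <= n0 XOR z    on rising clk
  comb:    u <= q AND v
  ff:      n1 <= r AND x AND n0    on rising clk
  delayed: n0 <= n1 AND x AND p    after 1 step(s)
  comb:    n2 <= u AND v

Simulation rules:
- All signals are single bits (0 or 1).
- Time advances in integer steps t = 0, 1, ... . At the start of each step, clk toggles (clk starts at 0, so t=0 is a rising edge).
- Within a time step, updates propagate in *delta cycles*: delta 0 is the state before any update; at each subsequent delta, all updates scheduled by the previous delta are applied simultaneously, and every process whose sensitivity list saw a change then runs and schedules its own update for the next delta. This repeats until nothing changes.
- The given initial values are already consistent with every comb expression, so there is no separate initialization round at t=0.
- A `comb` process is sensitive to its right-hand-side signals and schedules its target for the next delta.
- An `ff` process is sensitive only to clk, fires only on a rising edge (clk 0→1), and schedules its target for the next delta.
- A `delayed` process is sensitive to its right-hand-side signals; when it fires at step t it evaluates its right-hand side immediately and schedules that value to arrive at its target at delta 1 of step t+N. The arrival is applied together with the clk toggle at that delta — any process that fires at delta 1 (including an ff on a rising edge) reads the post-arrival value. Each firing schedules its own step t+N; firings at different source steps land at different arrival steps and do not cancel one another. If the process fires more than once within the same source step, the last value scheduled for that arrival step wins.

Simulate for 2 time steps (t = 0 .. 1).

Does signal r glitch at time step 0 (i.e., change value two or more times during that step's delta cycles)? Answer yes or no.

no

t0.Δ0 n2=0 u=0 v=0 r=1 n0=0 n1=0 clk=0 z=0 q=0 x=1 p=0
t0.Δ1 n2=0 u=0 v=0 r=1 n0=0 n1=0 clk=1 z=0 q=0 x=1 p=0
t0.Δ2 n2=0 u=0 v=0 r=1 n0=0 n1=0 clk=1 z=0 q=0 x=0 p=0
t0.Δ3 n2=0 u=0 v=0 r=0 n0=0 n1=0 clk=1 z=0 q=1 x=0 p=0
t0.Δ4 n2=0 u=0 v=0 r=0 n0=0 n1=0 clk=1 z=0 q=0 x=0 p=0
t1.Δ0 n2=0 u=0 v=0 r=0 n0=0 n1=0 clk=1 z=0 q=0 x=0 p=0
t1.Δ1 n2=0 u=0 v=0 r=0 n0=0 n1=0 clk=0 z=0 q=0 x=0 p=0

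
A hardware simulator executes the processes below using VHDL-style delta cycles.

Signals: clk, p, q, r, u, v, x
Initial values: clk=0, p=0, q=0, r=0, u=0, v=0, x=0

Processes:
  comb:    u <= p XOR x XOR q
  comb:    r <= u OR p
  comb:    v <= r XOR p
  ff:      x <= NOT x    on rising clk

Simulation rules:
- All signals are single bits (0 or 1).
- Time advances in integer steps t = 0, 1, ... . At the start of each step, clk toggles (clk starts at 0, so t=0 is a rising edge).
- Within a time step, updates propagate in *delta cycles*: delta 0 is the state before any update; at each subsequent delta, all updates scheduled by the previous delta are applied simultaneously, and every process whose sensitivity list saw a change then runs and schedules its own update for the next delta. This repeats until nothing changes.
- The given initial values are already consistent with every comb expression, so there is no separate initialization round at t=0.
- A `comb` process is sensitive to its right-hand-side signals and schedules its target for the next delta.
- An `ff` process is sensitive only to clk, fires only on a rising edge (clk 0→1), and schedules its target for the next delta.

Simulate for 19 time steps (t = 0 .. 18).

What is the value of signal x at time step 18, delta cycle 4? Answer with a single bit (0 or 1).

0

[bits: v,q,p,u,x,clk,r]
t=0: Δ0=0000000 Δ1=0000010 Δ2=0000110 Δ3=0001110 Δ4=0001111 Δ5=1001111 | 5Δ
t=1: Δ0=1001111 Δ1=1001101 | 1Δ
t=2: Δ0=1001101 Δ1=1001111 Δ2=1001011 Δ3=1000011 Δ4=1000010 Δ5=0000010 | 5Δ
t=3: Δ0=0000010 Δ1=0000000 | 1Δ
t=4: Δ0=0000000 Δ1=0000010 Δ2=0000110 Δ3=0001110 Δ4=0001111 Δ5=1001111 | 5Δ
t=5: Δ0=1001111 Δ1=1001101 | 1Δ
t=6: Δ0=1001101 Δ1=1001111 Δ2=1001011 Δ3=1000011 Δ4=1000010 Δ5=0000010 | 5Δ
t=7: Δ0=0000010 Δ1=0000000 | 1Δ
t=8: Δ0=0000000 Δ1=0000010 Δ2=0000110 Δ3=0001110 Δ4=0001111 Δ5=1001111 | 5Δ
t=9: Δ0=1001111 Δ1=1001101 | 1Δ
t=10: Δ0=1001101 Δ1=1001111 Δ2=1001011 Δ3=1000011 Δ4=1000010 Δ5=0000010 | 5Δ
t=11: Δ0=0000010 Δ1=0000000 | 1Δ
t=12: Δ0=0000000 Δ1=0000010 Δ2=0000110 Δ3=0001110 Δ4=0001111 Δ5=1001111 | 5Δ
t=13: Δ0=1001111 Δ1=1001101 | 1Δ
t=14: Δ0=1001101 Δ1=1001111 Δ2=1001011 Δ3=1000011 Δ4=1000010 Δ5=0000010 | 5Δ
t=15: Δ0=0000010 Δ1=0000000 | 1Δ
t=16: Δ0=0000000 Δ1=0000010 Δ2=0000110 Δ3=0001110 Δ4=0001111 Δ5=1001111 | 5Δ
t=17: Δ0=1001111 Δ1=1001101 | 1Δ
t=18: Δ0=1001101 Δ1=1001111 Δ2=1001011 Δ3=1000011 Δ4=1000010 Δ5=0000010 | 5Δ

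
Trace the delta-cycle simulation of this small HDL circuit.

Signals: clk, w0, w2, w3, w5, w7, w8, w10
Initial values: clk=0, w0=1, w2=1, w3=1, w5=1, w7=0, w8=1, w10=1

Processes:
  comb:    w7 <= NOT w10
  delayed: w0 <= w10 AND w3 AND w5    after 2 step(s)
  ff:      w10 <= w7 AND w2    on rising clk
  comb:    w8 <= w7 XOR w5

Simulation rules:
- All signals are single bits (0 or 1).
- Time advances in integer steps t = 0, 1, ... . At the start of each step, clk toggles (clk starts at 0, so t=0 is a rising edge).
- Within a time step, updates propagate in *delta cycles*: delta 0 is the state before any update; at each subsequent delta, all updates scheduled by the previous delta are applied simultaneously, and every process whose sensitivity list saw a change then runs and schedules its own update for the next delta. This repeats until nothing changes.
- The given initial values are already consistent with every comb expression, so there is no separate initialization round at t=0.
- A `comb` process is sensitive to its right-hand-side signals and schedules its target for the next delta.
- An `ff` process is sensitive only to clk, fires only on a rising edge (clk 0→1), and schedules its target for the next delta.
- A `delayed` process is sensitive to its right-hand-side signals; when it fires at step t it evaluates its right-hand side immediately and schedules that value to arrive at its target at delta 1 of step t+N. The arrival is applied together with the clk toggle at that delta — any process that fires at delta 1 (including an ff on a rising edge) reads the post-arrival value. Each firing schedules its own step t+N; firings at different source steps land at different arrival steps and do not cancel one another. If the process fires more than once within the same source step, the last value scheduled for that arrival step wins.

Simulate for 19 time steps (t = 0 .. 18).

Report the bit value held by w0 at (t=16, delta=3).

1

[bits: w7,w8,w3,w0,w5,w2,clk,w10]
t=0: Δ0=01111101 Δ1=01111111 Δ2=01111110 Δ3=11111110 Δ4=10111110 | 4Δ
t=1: Δ0=10111110 Δ1=10111100 | 1Δ
t=2: Δ0=10111100 Δ1=10101110 Δ2=10101111 Δ3=00101111 Δ4=01101111 | 4Δ
t=3: Δ0=01101111 Δ1=01101101 | 1Δ
t=4: Δ0=01101101 Δ1=01111111 Δ2=01111110 Δ3=11111110 Δ4=10111110 | 4Δ
t=5: Δ0=10111110 Δ1=10111100 | 1Δ
t=6: Δ0=10111100 Δ1=10101110 Δ2=10101111 Δ3=00101111 Δ4=01101111 | 4Δ
t=7: Δ0=01101111 Δ1=01101101 | 1Δ
t=8: Δ0=01101101 Δ1=01111111 Δ2=01111110 Δ3=11111110 Δ4=10111110 | 4Δ
t=9: Δ0=10111110 Δ1=10111100 | 1Δ
t=10: Δ0=10111100 Δ1=10101110 Δ2=10101111 Δ3=00101111 Δ4=01101111 | 4Δ
t=11: Δ0=01101111 Δ1=01101101 | 1Δ
t=12: Δ0=01101101 Δ1=01111111 Δ2=01111110 Δ3=11111110 Δ4=10111110 | 4Δ
t=13: Δ0=10111110 Δ1=10111100 | 1Δ
t=14: Δ0=10111100 Δ1=10101110 Δ2=10101111 Δ3=00101111 Δ4=01101111 | 4Δ
t=15: Δ0=01101111 Δ1=01101101 | 1Δ
t=16: Δ0=01101101 Δ1=01111111 Δ2=01111110 Δ3=11111110 Δ4=10111110 | 4Δ
t=17: Δ0=10111110 Δ1=10111100 | 1Δ
t=18: Δ0=10111100 Δ1=10101110 Δ2=10101111 Δ3=00101111 Δ4=01101111 | 4Δ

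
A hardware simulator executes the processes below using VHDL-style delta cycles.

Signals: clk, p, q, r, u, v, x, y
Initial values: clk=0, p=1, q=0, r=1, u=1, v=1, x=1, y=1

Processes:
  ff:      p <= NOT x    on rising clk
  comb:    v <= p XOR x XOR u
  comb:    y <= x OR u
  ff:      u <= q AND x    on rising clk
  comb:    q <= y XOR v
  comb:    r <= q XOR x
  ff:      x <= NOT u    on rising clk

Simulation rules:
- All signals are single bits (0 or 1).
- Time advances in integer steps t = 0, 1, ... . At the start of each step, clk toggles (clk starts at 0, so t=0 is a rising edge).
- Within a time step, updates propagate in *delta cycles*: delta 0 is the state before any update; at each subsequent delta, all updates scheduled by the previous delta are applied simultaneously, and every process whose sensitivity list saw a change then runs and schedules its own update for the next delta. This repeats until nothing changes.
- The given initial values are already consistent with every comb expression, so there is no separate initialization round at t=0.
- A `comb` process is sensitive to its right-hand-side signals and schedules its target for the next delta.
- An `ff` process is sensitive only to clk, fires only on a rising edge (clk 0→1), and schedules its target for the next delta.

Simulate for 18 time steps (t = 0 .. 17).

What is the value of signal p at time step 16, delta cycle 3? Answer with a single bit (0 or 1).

t=0 Δ0: clk=0 u=1 r=1 x=1 v=1 q=0 p=1 y=1
  Δ1: clk:0→1
  Δ2: u:1→0, x:1→0, p:1→0
  Δ3: r:1→0, v:1→0, y:1→0
  (3Δ to stable)
t=1 Δ0: clk=1 u=0 r=0 x=0 v=0 q=0 p=0 y=0
  Δ1: clk:1→0
  (1Δ to stable)
t=2 Δ0: clk=0 u=0 r=0 x=0 v=0 q=0 p=0 y=0
  Δ1: clk:0→1
  Δ2: x:0→1, p:0→1
  Δ3: r:0→1, y:0→1
  Δ4: q:0→1
  Δ5: r:1→0
  (5Δ to stable)
t=3 Δ0: clk=1 u=0 r=0 x=1 v=0 q=1 p=1 y=1
  Δ1: clk:1→0
  (1Δ to stable)
t=4 Δ0: clk=0 u=0 r=0 x=1 v=0 q=1 p=1 y=1
  Δ1: clk:0→1
  Δ2: u:0→1, p:1→0
  (2Δ to stable)
t=5 Δ0: clk=1 u=1 r=0 x=1 v=0 q=1 p=0 y=1
  Δ1: clk:1→0
  (1Δ to stable)
t=6 Δ0: clk=0 u=1 r=0 x=1 v=0 q=1 p=0 y=1
  Δ1: clk:0→1
  Δ2: x:1→0
  Δ3: r:0→1, v:0→1
  Δ4: q:1→0
  Δ5: r:1→0
  (5Δ to stable)
t=7 Δ0: clk=1 u=1 r=0 x=0 v=1 q=0 p=0 y=1
  Δ1: clk:1→0
  (1Δ to stable)
t=8 Δ0: clk=0 u=1 r=0 x=0 v=1 q=0 p=0 y=1
  Δ1: clk:0→1
  Δ2: u:1→0, p:0→1
  Δ3: y:1→0
  Δ4: q:0→1
  Δ5: r:0→1
  (5Δ to stable)
t=9 Δ0: clk=1 u=0 r=1 x=0 v=1 q=1 p=1 y=0
  Δ1: clk:1→0
  (1Δ to stable)
t=10 Δ0: clk=0 u=0 r=1 x=0 v=1 q=1 p=1 y=0
  Δ1: clk:0→1
  Δ2: x:0→1
  Δ3: r:1→0, v:1→0, y:0→1
  (3Δ to stable)
t=11 Δ0: clk=1 u=0 r=0 x=1 v=0 q=1 p=1 y=1
  Δ1: clk:1→0
  (1Δ to stable)
t=12 Δ0: clk=0 u=0 r=0 x=1 v=0 q=1 p=1 y=1
  Δ1: clk:0→1
  Δ2: u:0→1, p:1→0
  (2Δ to stable)
t=13 Δ0: clk=1 u=1 r=0 x=1 v=0 q=1 p=0 y=1
  Δ1: clk:1→0
  (1Δ to stable)
t=14 Δ0: clk=0 u=1 r=0 x=1 v=0 q=1 p=0 y=1
  Δ1: clk:0→1
  Δ2: x:1→0
  Δ3: r:0→1, v:0→1
  Δ4: q:1→0
  Δ5: r:1→0
  (5Δ to stable)
t=15 Δ0: clk=1 u=1 r=0 x=0 v=1 q=0 p=0 y=1
  Δ1: clk:1→0
  (1Δ to stable)
t=16 Δ0: clk=0 u=1 r=0 x=0 v=1 q=0 p=0 y=1
  Δ1: clk:0→1
  Δ2: u:1→0, p:0→1
  Δ3: y:1→0
  Δ4: q:0→1
  Δ5: r:0→1
  (5Δ to stable)
t=17 Δ0: clk=1 u=0 r=1 x=0 v=1 q=1 p=1 y=0
  Δ1: clk:1→0
  (1Δ to stable)

1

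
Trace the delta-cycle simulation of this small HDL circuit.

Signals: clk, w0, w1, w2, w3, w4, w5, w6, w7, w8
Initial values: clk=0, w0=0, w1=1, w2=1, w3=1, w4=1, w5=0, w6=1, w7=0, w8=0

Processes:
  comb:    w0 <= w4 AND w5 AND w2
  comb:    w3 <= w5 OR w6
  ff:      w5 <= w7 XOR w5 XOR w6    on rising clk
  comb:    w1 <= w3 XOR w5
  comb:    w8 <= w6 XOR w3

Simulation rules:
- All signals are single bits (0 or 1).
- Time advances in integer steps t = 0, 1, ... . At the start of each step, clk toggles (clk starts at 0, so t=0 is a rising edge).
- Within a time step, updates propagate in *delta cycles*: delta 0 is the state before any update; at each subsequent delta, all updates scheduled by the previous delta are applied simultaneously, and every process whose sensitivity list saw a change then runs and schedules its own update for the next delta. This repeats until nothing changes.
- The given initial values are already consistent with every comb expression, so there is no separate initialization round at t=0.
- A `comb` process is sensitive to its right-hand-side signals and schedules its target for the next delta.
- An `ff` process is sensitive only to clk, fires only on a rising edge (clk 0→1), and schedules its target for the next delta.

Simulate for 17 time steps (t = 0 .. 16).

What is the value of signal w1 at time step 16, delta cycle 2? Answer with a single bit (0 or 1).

t=0 Δ0: w6=1 w4=1 w3=1 w2=1 w5=0 w0=0 w7=0 w1=1 w8=0 clk=0
  Δ1: clk:0→1
  Δ2: w5:0→1
  Δ3: w0:0→1, w1:1→0
  (3Δ to stable)
t=1 Δ0: w6=1 w4=1 w3=1 w2=1 w5=1 w0=1 w7=0 w1=0 w8=0 clk=1
  Δ1: clk:1→0
  (1Δ to stable)
t=2 Δ0: w6=1 w4=1 w3=1 w2=1 w5=1 w0=1 w7=0 w1=0 w8=0 clk=0
  Δ1: clk:0→1
  Δ2: w5:1→0
  Δ3: w0:1→0, w1:0→1
  (3Δ to stable)
t=3 Δ0: w6=1 w4=1 w3=1 w2=1 w5=0 w0=0 w7=0 w1=1 w8=0 clk=1
  Δ1: clk:1→0
  (1Δ to stable)
t=4 Δ0: w6=1 w4=1 w3=1 w2=1 w5=0 w0=0 w7=0 w1=1 w8=0 clk=0
  Δ1: clk:0→1
  Δ2: w5:0→1
  Δ3: w0:0→1, w1:1→0
  (3Δ to stable)
t=5 Δ0: w6=1 w4=1 w3=1 w2=1 w5=1 w0=1 w7=0 w1=0 w8=0 clk=1
  Δ1: clk:1→0
  (1Δ to stable)
t=6 Δ0: w6=1 w4=1 w3=1 w2=1 w5=1 w0=1 w7=0 w1=0 w8=0 clk=0
  Δ1: clk:0→1
  Δ2: w5:1→0
  Δ3: w0:1→0, w1:0→1
  (3Δ to stable)
t=7 Δ0: w6=1 w4=1 w3=1 w2=1 w5=0 w0=0 w7=0 w1=1 w8=0 clk=1
  Δ1: clk:1→0
  (1Δ to stable)
t=8 Δ0: w6=1 w4=1 w3=1 w2=1 w5=0 w0=0 w7=0 w1=1 w8=0 clk=0
  Δ1: clk:0→1
  Δ2: w5:0→1
  Δ3: w0:0→1, w1:1→0
  (3Δ to stable)
t=9 Δ0: w6=1 w4=1 w3=1 w2=1 w5=1 w0=1 w7=0 w1=0 w8=0 clk=1
  Δ1: clk:1→0
  (1Δ to stable)
t=10 Δ0: w6=1 w4=1 w3=1 w2=1 w5=1 w0=1 w7=0 w1=0 w8=0 clk=0
  Δ1: clk:0→1
  Δ2: w5:1→0
  Δ3: w0:1→0, w1:0→1
  (3Δ to stable)
t=11 Δ0: w6=1 w4=1 w3=1 w2=1 w5=0 w0=0 w7=0 w1=1 w8=0 clk=1
  Δ1: clk:1→0
  (1Δ to stable)
t=12 Δ0: w6=1 w4=1 w3=1 w2=1 w5=0 w0=0 w7=0 w1=1 w8=0 clk=0
  Δ1: clk:0→1
  Δ2: w5:0→1
  Δ3: w0:0→1, w1:1→0
  (3Δ to stable)
t=13 Δ0: w6=1 w4=1 w3=1 w2=1 w5=1 w0=1 w7=0 w1=0 w8=0 clk=1
  Δ1: clk:1→0
  (1Δ to stable)
t=14 Δ0: w6=1 w4=1 w3=1 w2=1 w5=1 w0=1 w7=0 w1=0 w8=0 clk=0
  Δ1: clk:0→1
  Δ2: w5:1→0
  Δ3: w0:1→0, w1:0→1
  (3Δ to stable)
t=15 Δ0: w6=1 w4=1 w3=1 w2=1 w5=0 w0=0 w7=0 w1=1 w8=0 clk=1
  Δ1: clk:1→0
  (1Δ to stable)
t=16 Δ0: w6=1 w4=1 w3=1 w2=1 w5=0 w0=0 w7=0 w1=1 w8=0 clk=0
  Δ1: clk:0→1
  Δ2: w5:0→1
  Δ3: w0:0→1, w1:1→0
  (3Δ to stable)

1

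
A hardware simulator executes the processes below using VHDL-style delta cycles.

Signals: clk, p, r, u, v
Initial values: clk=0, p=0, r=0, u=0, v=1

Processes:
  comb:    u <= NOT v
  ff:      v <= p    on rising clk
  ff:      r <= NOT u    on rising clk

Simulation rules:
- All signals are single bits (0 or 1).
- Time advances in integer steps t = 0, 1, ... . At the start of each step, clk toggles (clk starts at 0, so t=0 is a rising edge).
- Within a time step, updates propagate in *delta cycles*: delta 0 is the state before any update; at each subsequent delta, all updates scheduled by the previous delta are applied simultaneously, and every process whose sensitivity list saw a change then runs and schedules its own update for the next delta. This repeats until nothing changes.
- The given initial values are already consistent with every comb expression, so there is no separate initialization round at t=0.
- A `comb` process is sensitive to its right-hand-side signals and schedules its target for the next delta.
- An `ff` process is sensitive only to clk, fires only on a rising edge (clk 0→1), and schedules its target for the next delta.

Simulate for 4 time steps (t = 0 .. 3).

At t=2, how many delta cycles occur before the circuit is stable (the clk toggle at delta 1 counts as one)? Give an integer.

[bits: clk,u,p,v,r]
t=0: Δ0=00010 Δ1=10010 Δ2=10001 Δ3=11001 | 3Δ
t=1: Δ0=11001 Δ1=01001 | 1Δ
t=2: Δ0=01001 Δ1=11001 Δ2=11000 | 2Δ
t=3: Δ0=11000 Δ1=01000 | 1Δ

2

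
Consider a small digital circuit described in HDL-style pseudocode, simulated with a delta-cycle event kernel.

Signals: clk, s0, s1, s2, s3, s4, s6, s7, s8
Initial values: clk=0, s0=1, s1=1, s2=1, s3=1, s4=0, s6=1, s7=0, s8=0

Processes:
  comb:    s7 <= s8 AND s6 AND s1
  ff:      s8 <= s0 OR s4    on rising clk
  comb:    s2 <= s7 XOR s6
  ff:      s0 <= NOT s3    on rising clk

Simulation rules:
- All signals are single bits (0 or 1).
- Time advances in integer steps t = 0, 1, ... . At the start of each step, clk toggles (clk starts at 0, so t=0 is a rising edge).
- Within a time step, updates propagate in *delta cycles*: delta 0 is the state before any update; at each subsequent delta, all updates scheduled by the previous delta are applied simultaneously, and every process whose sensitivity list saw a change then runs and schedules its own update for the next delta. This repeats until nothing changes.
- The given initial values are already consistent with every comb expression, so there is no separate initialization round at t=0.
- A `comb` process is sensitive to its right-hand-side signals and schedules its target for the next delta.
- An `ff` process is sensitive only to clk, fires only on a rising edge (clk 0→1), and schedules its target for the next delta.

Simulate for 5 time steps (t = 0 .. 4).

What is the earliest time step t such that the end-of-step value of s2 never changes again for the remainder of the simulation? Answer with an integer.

[bits: s3,s0,s7,s8,s4,clk,s2,s1,s6]
t=0: Δ0=110000111 Δ1=110001111 Δ2=100101111 Δ3=101101111 Δ4=101101011 | 4Δ
t=1: Δ0=101101011 Δ1=101100011 | 1Δ
t=2: Δ0=101100011 Δ1=101101011 Δ2=101001011 Δ3=100001011 Δ4=100001111 | 4Δ
t=3: Δ0=100001111 Δ1=100000111 | 1Δ
t=4: Δ0=100000111 Δ1=100001111 | 1Δ

2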